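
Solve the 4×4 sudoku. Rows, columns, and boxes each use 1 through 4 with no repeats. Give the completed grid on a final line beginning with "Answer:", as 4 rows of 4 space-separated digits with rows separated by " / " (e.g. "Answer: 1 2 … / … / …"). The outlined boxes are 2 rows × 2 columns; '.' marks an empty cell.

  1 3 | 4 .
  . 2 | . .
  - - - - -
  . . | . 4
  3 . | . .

Step 1. [r3c3∈{1,2,3}] across row 3, 3 lands solely at r3c3. So r3c3=3.
Step 2. [r4c3∈{1,2}] 2 has one home in col 3: r4c3 ⇒ r4c3=2.
Step 3. [r4c4∈{1}] only 1 remains possible at r4c4, so r4c4=1.
Step 4. [r2c3∈{1}] r2c3's peers cover all but 1 ⇒ r2c3=1.
Step 5. [r1c4∈{2}] only 2 remains possible at r1c4 ⇒ r1c4=2.
Step 6. [r3c1∈{2}] r3c1 has the single candidate 2, so r3c1=2.
Step 7. [r2c1∈{4}] r2c1 has the single candidate 4 ⇒ r2c1=4.
Step 8. [r2c4∈{3}] nothing but 3 survives at r2c4 ⇒ r2c4=3.
Step 9. [r3c2∈{1}] only 1 remains possible at r3c2. So r3c2=1.
Step 10. [r4c2∈{4}] only 4 remains possible at r4c2 ⇒ r4c2=4.

Answer: 1 3 4 2 / 4 2 1 3 / 2 1 3 4 / 3 4 2 1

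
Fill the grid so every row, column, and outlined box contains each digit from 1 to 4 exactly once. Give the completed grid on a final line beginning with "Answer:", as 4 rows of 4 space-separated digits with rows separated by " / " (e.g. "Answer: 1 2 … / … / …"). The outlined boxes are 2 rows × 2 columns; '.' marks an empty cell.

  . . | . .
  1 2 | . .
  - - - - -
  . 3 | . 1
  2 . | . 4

Step 1. [r1c3∈{1,2,3,4}] r1c3 is the only open cell in row 1 admitting 1 ⇒ r1c3=1.
Step 2. [r1c1∈{3,4}] col 1 places 3 nowhere but r1c1, so r1c1=3.
Step 3. [r2c3∈{3,4}] in row 2, 4 fits only at r2c3, so r2c3=4.
Step 4. [r1c4∈{2}] r1c4 has the single candidate 2 ⇒ r1c4=2.
Step 5. [r2c4∈{3}] r2c4 has the single candidate 3 ⇒ r2c4=3.
Step 6. [r4c2∈{1}] only 1 remains possible at r4c2 ⇒ r4c2=1.
Step 7. [r4c3∈{3}] nothing but 3 survives at r4c3, so r4c3=3.
Step 8. [r3c3∈{2}] r3c3 is down to just 2 ⇒ r3c3=2.
Step 9. [r3c1∈{4}] nothing but 4 survives at r3c1 ⇒ r3c1=4.
Step 10. [r1c2∈{4}] only 4 remains possible at r1c2, so r1c2=4.

Answer: 3 4 1 2 / 1 2 4 3 / 4 3 2 1 / 2 1 3 4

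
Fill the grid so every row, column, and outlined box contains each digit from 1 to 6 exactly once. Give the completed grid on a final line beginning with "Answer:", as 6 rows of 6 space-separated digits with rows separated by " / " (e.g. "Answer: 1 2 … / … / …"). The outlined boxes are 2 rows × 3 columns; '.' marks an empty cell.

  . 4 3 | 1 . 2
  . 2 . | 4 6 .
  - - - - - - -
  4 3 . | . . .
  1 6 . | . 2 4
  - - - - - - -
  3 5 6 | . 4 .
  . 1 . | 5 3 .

Step 1. [r2c1∈{5}] r2c1 is down to just 5 ⇒ r2c1=5.
Step 2. [r3c6∈{1,5,6}] in col 6, 5 fits only at r3c6. So r3c6=5.
Step 3. [r6c3∈{2,4}] in row 6, 4 fits only at r6c3. So r6c3=4.
Step 4. [r6c1∈{2}] nothing but 2 survives at r6c1. So r6c1=2.
Step 5. [r1c1∈{6}] r1c1's peers cover all but 6 ⇒ r1c1=6.
Step 6. [r3c4∈{6}] nothing but 6 survives at r3c4. So r3c4=6.
Step 7. [r1c5∈{5}] r1c5 is down to just 5, so r1c5=5.
Step 8. [r4c3∈{5}] r4c3's peers cover all but 5, so r4c3=5.
Step 9. [r3c5∈{1}] r3c5's peers cover all but 1, so r3c5=1.
Step 10. [r5c4∈{2}] only 2 remains possible at r5c4 ⇒ r5c4=2.
Step 11. [r3c3∈{2}] r3c3 is down to just 2 ⇒ r3c3=2.
Step 12. [r2c3∈{1}] nothing but 1 survives at r2c3, so r2c3=1.
Step 13. [r4c4∈{3}] r4c4 is down to just 3, so r4c4=3.
Step 14. [r6c6∈{6}] r6c6's peers cover all but 6 ⇒ r6c6=6.
Step 15. [r5c6∈{1}] r5c6's peers cover all but 1. So r5c6=1.
Step 16. [r2c6∈{3}] only 3 remains possible at r2c6, so r2c6=3.

Answer: 6 4 3 1 5 2 / 5 2 1 4 6 3 / 4 3 2 6 1 5 / 1 6 5 3 2 4 / 3 5 6 2 4 1 / 2 1 4 5 3 6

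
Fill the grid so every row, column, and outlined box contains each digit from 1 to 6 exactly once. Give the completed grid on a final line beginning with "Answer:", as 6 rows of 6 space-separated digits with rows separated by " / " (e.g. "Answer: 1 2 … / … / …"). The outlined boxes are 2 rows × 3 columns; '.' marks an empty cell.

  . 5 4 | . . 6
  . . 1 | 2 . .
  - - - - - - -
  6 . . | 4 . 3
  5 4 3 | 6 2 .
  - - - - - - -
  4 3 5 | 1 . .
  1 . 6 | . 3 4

Step 1. [r3c5∈{1,5}] row 3 places 5 nowhere but r3c5, so r3c5=5.
Step 2. [r6c2∈{2}] r6c2's peers cover all but 2 ⇒ r6c2=2.
Step 3. [r2c1∈{3}] only 3 remains possible at r2c1. So r2c1=3.
Step 4. [r6c4∈{5}] only 5 remains possible at r6c4. So r6c4=5.
Step 5. [r1c4∈{3}] only 3 remains possible at r1c4. So r1c4=3.
Step 6. [r2c5∈{4}] r2c5's peers cover all but 4, so r2c5=4.
Step 7. [r5c5∈{6}] r5c5's peers cover all but 6 ⇒ r5c5=6.
Step 8. [r5c6∈{2}] r5c6 is down to just 2, so r5c6=2.
Step 9. [r3c3∈{2}] only 2 remains possible at r3c3. So r3c3=2.
Step 10. [r1c1∈{2}] only 2 remains possible at r1c1. So r1c1=2.
Step 11. [r4c6∈{1}] r4c6's peers cover all but 1. So r4c6=1.
Step 12. [r1c5∈{1}] r1c5's peers cover all but 1 ⇒ r1c5=1.
Step 13. [r2c6∈{5}] r2c6 has the single candidate 5 ⇒ r2c6=5.
Step 14. [r2c2∈{6}] r2c2's peers cover all but 6 ⇒ r2c2=6.
Step 15. [r3c2∈{1}] nothing but 1 survives at r3c2. So r3c2=1.

Answer: 2 5 4 3 1 6 / 3 6 1 2 4 5 / 6 1 2 4 5 3 / 5 4 3 6 2 1 / 4 3 5 1 6 2 / 1 2 6 5 3 4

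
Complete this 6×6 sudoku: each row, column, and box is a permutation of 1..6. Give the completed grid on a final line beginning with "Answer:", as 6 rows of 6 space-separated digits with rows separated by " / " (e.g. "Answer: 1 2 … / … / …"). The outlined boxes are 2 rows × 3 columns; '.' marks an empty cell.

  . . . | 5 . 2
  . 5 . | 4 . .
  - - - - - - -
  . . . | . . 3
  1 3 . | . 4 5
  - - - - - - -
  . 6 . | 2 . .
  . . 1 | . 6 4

Step 1. [r6c1∈{2,3,5}] 5 has one home in row 6: r6c1, so r6c1=5.
Step 2. [r4c3∈{2,6}] row 4 places 2 nowhere but r4c3. So r4c3=2.
Step 3. [r3c2∈{4}] nothing but 4 survives at r3c2. So r3c2=4.
Step 4. [r3c1∈{6}] r3c1 is down to just 6 ⇒ r3c1=6.
Step 5. [r1c3∈{3,4,6}] row 1 places 6 nowhere but r1c3, so r1c3=6.
Step 6. [r2c3∈{3}] r2c3 is down to just 3 ⇒ r2c3=3.
Step 7. [r2c5∈{1}] only 1 remains possible at r2c5 ⇒ r2c5=1.
Step 8. [r5c1∈{3,4}] in col 1, 3 fits only at r5c1 ⇒ r5c1=3.
Step 9. [r5c3∈{4}] r5c3's peers cover all but 4 ⇒ r5c3=4.
Step 10. [r1c1∈{4}] nothing but 4 survives at r1c1. So r1c1=4.
Step 11. [r5c5∈{5}] r5c5 is down to just 5, so r5c5=5.
Step 12. [r1c5∈{3}] r1c5 has the single candidate 3. So r1c5=3.
Step 13. [r3c5∈{2}] r3c5 is down to just 2. So r3c5=2.
Step 14. [r4c4∈{6}] r4c4 has the single candidate 6, so r4c4=6.
Step 15. [r3c3∈{5}] r3c3 has the single candidate 5 ⇒ r3c3=5.
Step 16. [r2c1∈{2}] nothing but 2 survives at r2c1, so r2c1=2.
Step 17. [r3c4∈{1}] r3c4's peers cover all but 1, so r3c4=1.
Step 18. [r5c6∈{1}] r5c6's peers cover all but 1 ⇒ r5c6=1.
Step 19. [r6c4∈{3}] nothing but 3 survives at r6c4, so r6c4=3.
Step 20. [r2c6∈{6}] nothing but 6 survives at r2c6 ⇒ r2c6=6.
Step 21. [r6c2∈{2}] only 2 remains possible at r6c2, so r6c2=2.
Step 22. [r1c2∈{1}] r1c2 is down to just 1 ⇒ r1c2=1.

Answer: 4 1 6 5 3 2 / 2 5 3 4 1 6 / 6 4 5 1 2 3 / 1 3 2 6 4 5 / 3 6 4 2 5 1 / 5 2 1 3 6 4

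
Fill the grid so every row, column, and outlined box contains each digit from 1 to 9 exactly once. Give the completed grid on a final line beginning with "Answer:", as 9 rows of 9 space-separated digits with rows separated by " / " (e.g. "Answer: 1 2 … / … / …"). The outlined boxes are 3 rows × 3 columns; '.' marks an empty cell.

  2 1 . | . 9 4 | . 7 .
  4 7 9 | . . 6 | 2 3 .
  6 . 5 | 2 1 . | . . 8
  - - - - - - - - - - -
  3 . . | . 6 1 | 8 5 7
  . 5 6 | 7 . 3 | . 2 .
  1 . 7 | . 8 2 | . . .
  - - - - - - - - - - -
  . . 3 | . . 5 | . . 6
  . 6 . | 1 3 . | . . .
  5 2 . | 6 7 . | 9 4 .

Step 1. [r7c2∈{4,8,9}] across col 2, 8 lands solely at r7c2, so r7c2=8.
Step 2. [r5c5∈{4}] only 4 remains possible at r5c5 ⇒ r5c5=4.
Step 3. [r6c9∈{3,4,9}] across col 9, 4 lands solely at r6c9, so r6c9=4.
Step 4. [r6c2∈{9}] r6c2's peers cover all but 9, so r6c2=9.
Step 5. [r1c9∈{5}] only 5 remains possible at r1c9. So r1c9=5.
Step 6. [r8c6∈{8,9}] 9 has one home in col 6: r8c6 ⇒ r8c6=9.
Step 7. [r2c9∈{1}] only 1 remains possible at r2c9, so r2c9=1.
Step 8. [r2c4∈{5,8}] r2c4 is the only open cell in row 2 admitting 8. So r2c4=8.
Step 9. [r8c1∈{7}] only 7 remains possible at r8c1 ⇒ r8c1=7.
Step 10. [r7c8∈{1}] r7c8 has the single candidate 1. So r7c8=1.
Step 11. [r1c7∈{6}] r1c7 has the single candidate 6 ⇒ r1c7=6.
Step 12. [r4c2∈{4}] only 4 remains possible at r4c2. So r4c2=4.
Step 13. [r9c9∈{3}] only 3 remains possible at r9c9 ⇒ r9c9=3.
Step 14. [r3c7∈{4}] r3c7 is down to just 4 ⇒ r3c7=4.
Step 15. [r1c3∈{8}] r1c3's peers cover all but 8, so r1c3=8.
Step 16. [r3c6∈{7}] r3c6 has the single candidate 7, so r3c6=7.
Step 17. [r7c1∈{9}] r7c1 is down to just 9. So r7c1=9.
Step 18. [r4c3∈{2}] r4c3 has the single candidate 2, so r4c3=2.
Step 19. [r5c9∈{9}] r5c9 has the single candidate 9, so r5c9=9.
Step 20. [r1c4∈{3}] r1c4 has the single candidate 3, so r1c4=3.
Step 21. [r6c4∈{5}] r6c4 is down to just 5, so r6c4=5.
Step 22. [r8c9∈{2}] only 2 remains possible at r8c9 ⇒ r8c9=2.
Step 23. [r8c8∈{8}] only 8 remains possible at r8c8 ⇒ r8c8=8.
Step 24. [r7c5∈{2}] only 2 remains possible at r7c5 ⇒ r7c5=2.
Step 25. [r3c2∈{3}] nothing but 3 survives at r3c2 ⇒ r3c2=3.
Step 26. [r5c7∈{1}] r5c7 has the single candidate 1, so r5c7=1.
Step 27. [r6c7∈{3}] nothing but 3 survives at r6c7. So r6c7=3.
Step 28. [r9c3∈{1}] r9c3's peers cover all but 1, so r9c3=1.
Step 29. [r8c3∈{4}] r8c3 has the single candidate 4, so r8c3=4.
Step 30. [r6c8∈{6}] r6c8 has the single candidate 6. So r6c8=6.
Step 31. [r5c1∈{8}] nothing but 8 survives at r5c1 ⇒ r5c1=8.
Step 32. [r9c6∈{8}] only 8 remains possible at r9c6. So r9c6=8.
Step 33. [r4c4∈{9}] r4c4 has the single candidate 9, so r4c4=9.
Step 34. [r7c4∈{4}] r7c4 has the single candidate 4. So r7c4=4.
Step 35. [r7c7∈{7}] nothing but 7 survives at r7c7. So r7c7=7.
Step 36. [r8c7∈{5}] r8c7's peers cover all but 5 ⇒ r8c7=5.
Step 37. [r3c8∈{9}] r3c8 is down to just 9 ⇒ r3c8=9.
Step 38. [r2c5∈{5}] r2c5's peers cover all but 5, so r2c5=5.

Answer: 2 1 8 3 9 4 6 7 5 / 4 7 9 8 5 6 2 3 1 / 6 3 5 2 1 7 4 9 8 / 3 4 2 9 6 1 8 5 7 / 8 5 6 7 4 3 1 2 9 / 1 9 7 5 8 2 3 6 4 / 9 8 3 4 2 5 7 1 6 / 7 6 4 1 3 9 5 8 2 / 5 2 1 6 7 8 9 4 3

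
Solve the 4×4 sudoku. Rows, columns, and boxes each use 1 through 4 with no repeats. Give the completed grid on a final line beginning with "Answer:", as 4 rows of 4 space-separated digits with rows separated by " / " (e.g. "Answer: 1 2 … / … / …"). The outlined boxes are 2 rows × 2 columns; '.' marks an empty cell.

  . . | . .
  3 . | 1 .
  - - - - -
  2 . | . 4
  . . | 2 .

Step 1. [r2c2∈{2,4}] row 2 places 4 nowhere but r2c2, so r2c2=4.
Step 2. [r3c2∈{1,3}] in row 3, 1 fits only at r3c2, so r3c2=1.
Step 3. [r3c3∈{3}] only 3 remains possible at r3c3, so r3c3=3.
Step 4. [r1c4∈{2,3}] row 1 places 3 nowhere but r1c4 ⇒ r1c4=3.
Step 5. [r4c4∈{1}] r4c4's peers cover all but 1 ⇒ r4c4=1.
Step 6. [r4c2∈{3}] r4c2 has the single candidate 3 ⇒ r4c2=3.
Step 7. [r1c1∈{1}] nothing but 1 survives at r1c1. So r1c1=1.
Step 8. [r1c3∈{4}] only 4 remains possible at r1c3 ⇒ r1c3=4.
Step 9. [r4c1∈{4}] r4c1 is down to just 4, so r4c1=4.
Step 10. [r2c4∈{2}] r2c4 has the single candidate 2 ⇒ r2c4=2.
Step 11. [r1c2∈{2}] r1c2 has the single candidate 2. So r1c2=2.

Answer: 1 2 4 3 / 3 4 1 2 / 2 1 3 4 / 4 3 2 1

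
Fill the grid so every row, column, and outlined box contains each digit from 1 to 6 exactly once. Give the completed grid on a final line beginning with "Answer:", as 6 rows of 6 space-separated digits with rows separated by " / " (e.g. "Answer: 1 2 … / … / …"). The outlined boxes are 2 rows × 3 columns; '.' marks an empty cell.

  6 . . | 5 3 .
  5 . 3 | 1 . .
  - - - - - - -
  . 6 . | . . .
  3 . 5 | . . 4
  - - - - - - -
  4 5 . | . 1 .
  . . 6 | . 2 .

Step 1. [r3c1∈{1,2}] col 1 places 2 nowhere but r3c1, so r3c1=2.
Step 2. [r6c2∈{1,3}] 3 has one home in col 2: r6c2 ⇒ r6c2=3.
Step 3. [r1c6∈{2}] only 2 remains possible at r1c6, so r1c6=2.
Step 4. [r3c6∈{1,3,5}] across col 6, 1 lands solely at r3c6. So r3c6=1.
Step 5. [r1c3∈{1,4}] across col 3, 1 lands solely at r1c3 ⇒ r1c3=1.
Step 6. [r2c5∈{4,6}] 4 has one home in col 5: r2c5 ⇒ r2c5=4.
Step 7. [r5c6∈{3,6}] col 6 places 3 nowhere but r5c6, so r5c6=3.
Step 8. [r4c5∈{6}] r4c5 has the single candidate 6 ⇒ r4c5=6.
Step 9. [r4c4∈{2}] r4c4 is down to just 2 ⇒ r4c4=2.
Step 10. [r3c5∈{5}] only 5 remains possible at r3c5, so r3c5=5.
Step 11. [r2c2∈{2}] r2c2's peers cover all but 2. So r2c2=2.
Step 12. [r6c4∈{4}] r6c4 is down to just 4 ⇒ r6c4=4.
Step 13. [r5c4∈{6}] r5c4 has the single candidate 6 ⇒ r5c4=6.
Step 14. [r6c6∈{5}] only 5 remains possible at r6c6, so r6c6=5.
Step 15. [r3c4∈{3}] only 3 remains possible at r3c4. So r3c4=3.
Step 16. [r6c1∈{1}] nothing but 1 survives at r6c1, so r6c1=1.
Step 17. [r5c3∈{2}] r5c3's peers cover all but 2 ⇒ r5c3=2.
Step 18. [r4c2∈{1}] only 1 remains possible at r4c2. So r4c2=1.
Step 19. [r3c3∈{4}] only 4 remains possible at r3c3 ⇒ r3c3=4.
Step 20. [r2c6∈{6}] only 6 remains possible at r2c6 ⇒ r2c6=6.
Step 21. [r1c2∈{4}] only 4 remains possible at r1c2. So r1c2=4.

Answer: 6 4 1 5 3 2 / 5 2 3 1 4 6 / 2 6 4 3 5 1 / 3 1 5 2 6 4 / 4 5 2 6 1 3 / 1 3 6 4 2 5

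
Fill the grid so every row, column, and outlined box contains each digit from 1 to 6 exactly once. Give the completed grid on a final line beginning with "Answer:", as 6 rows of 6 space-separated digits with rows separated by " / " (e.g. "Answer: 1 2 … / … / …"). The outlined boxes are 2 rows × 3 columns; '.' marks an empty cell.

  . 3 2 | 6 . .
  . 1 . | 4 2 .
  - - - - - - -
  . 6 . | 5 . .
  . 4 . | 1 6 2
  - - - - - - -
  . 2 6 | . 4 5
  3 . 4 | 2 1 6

Step 1. [r2c3∈{5}] nothing but 5 survives at r2c3 ⇒ r2c3=5.
Step 2. [r3c5∈{3}] r3c5's peers cover all but 3 ⇒ r3c5=3.
Step 3. [r3c3∈{1}] nothing but 1 survives at r3c3, so r3c3=1.
Step 4. [r6c2∈{5}] nothing but 5 survives at r6c2 ⇒ r6c2=5.
Step 5. [r5c4∈{3}] r5c4 has the single candidate 3. So r5c4=3.
Step 6. [r2c6∈{3}] r2c6 has the single candidate 3 ⇒ r2c6=3.
Step 7. [r3c1∈{2}] r3c1's peers cover all but 2. So r3c1=2.
Step 8. [r4c1∈{5}] r4c1's peers cover all but 5 ⇒ r4c1=5.
Step 9. [r4c3∈{3}] nothing but 3 survives at r4c3, so r4c3=3.
Step 10. [r1c1∈{4}] nothing but 4 survives at r1c1 ⇒ r1c1=4.
Step 11. [r2c1∈{6}] r2c1's peers cover all but 6 ⇒ r2c1=6.
Step 12. [r3c6∈{4}] r3c6 is down to just 4, so r3c6=4.
Step 13. [r1c5∈{5}] r1c5 has the single candidate 5 ⇒ r1c5=5.
Step 14. [r5c1∈{1}] only 1 remains possible at r5c1, so r5c1=1.
Step 15. [r1c6∈{1}] r1c6's peers cover all but 1 ⇒ r1c6=1.

Answer: 4 3 2 6 5 1 / 6 1 5 4 2 3 / 2 6 1 5 3 4 / 5 4 3 1 6 2 / 1 2 6 3 4 5 / 3 5 4 2 1 6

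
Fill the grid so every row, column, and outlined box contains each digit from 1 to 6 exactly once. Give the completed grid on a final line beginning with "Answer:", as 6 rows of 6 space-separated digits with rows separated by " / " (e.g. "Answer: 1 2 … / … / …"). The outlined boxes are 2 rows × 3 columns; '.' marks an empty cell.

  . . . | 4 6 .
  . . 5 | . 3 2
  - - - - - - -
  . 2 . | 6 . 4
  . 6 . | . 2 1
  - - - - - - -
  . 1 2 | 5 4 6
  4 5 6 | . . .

Step 1. [r5c1∈{3}] r5c1's peers cover all but 3, so r5c1=3.
Step 2. [r3c3∈{1,3}] row 3 places 3 nowhere but r3c3 ⇒ r3c3=3.
Step 3. [r3c1∈{1,5}] across row 3, 1 lands solely at r3c1, so r3c1=1.
Step 4. [r6c4∈{1,2,3}] 2 has one home in row 6: r6c4. So r6c4=2.
Step 5. [r4c3∈{4}] r4c3 has the single candidate 4. So r4c3=4.
Step 6. [r1c2∈{3}] r1c2 has the single candidate 3 ⇒ r1c2=3.
Step 7. [r6c6∈{3}] r6c6 has the single candidate 3 ⇒ r6c6=3.
Step 8. [r1c6∈{5}] r1c6 is down to just 5 ⇒ r1c6=5.
Step 9. [r2c1∈{6}] r2c1 is down to just 6. So r2c1=6.
Step 10. [r1c3∈{1}] r1c3's peers cover all but 1, so r1c3=1.
Step 11. [r6c5∈{1}] only 1 remains possible at r6c5 ⇒ r6c5=1.
Step 12. [r1c1∈{2}] r1c1's peers cover all but 2 ⇒ r1c1=2.
Step 13. [r2c4∈{1}] nothing but 1 survives at r2c4 ⇒ r2c4=1.
Step 14. [r4c1∈{5}] r4c1 has the single candidate 5, so r4c1=5.
Step 15. [r4c4∈{3}] r4c4 has the single candidate 3, so r4c4=3.
Step 16. [r2c2∈{4}] nothing but 4 survives at r2c2. So r2c2=4.
Step 17. [r3c5∈{5}] nothing but 5 survives at r3c5, so r3c5=5.

Answer: 2 3 1 4 6 5 / 6 4 5 1 3 2 / 1 2 3 6 5 4 / 5 6 4 3 2 1 / 3 1 2 5 4 6 / 4 5 6 2 1 3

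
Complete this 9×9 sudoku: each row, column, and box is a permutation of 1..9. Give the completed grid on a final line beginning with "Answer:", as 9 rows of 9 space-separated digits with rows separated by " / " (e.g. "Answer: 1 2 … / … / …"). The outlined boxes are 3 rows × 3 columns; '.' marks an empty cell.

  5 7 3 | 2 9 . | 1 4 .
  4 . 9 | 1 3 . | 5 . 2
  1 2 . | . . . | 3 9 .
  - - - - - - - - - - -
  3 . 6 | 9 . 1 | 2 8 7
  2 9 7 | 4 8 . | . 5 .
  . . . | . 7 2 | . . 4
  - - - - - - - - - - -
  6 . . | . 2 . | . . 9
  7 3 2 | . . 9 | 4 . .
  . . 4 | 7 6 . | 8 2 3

Step 1. [r3c3∈{8}] r3c3 is down to just 8, so r3c3=8.
Step 2. [r9c6∈{5}] r9c6 is down to just 5, so r9c6=5.
Step 3. [r3c9∈{6}] r3c9 has the single candidate 6 ⇒ r3c9=6.
Step 4. [r7c2∈{1,5,8}] box 7 places 8 nowhere but r7c2 ⇒ r7c2=8.
Step 5. [r6c4∈{3,5,6}] r6c4 is the only open cell in col 4 admitting 6. So r6c4=6.
Step 6. [r2c6∈{6,7,8}] 8 has one home in row 2: r2c6 ⇒ r2c6=8.
Step 7. [r7c6∈{3,4}] r7c6 is the only open cell in row 7 admitting 4. So r7c6=4.
Step 8. [r4c5∈{5}] r4c5's peers cover all but 5 ⇒ r4c5=5.
Step 9. [r9c2∈{1}] r9c2's peers cover all but 1. So r9c2=1.
Step 10. [r7c8∈{1,7}] r7c8 is the only open cell in row 7 admitting 1. So r7c8=1.
Step 11. [r6c3∈{1,5}] 1 has one home in row 6: r6c3, so r6c3=1.
Step 12. [r9c1∈{9}] r9c1's peers cover all but 9 ⇒ r9c1=9.
Step 13. [r7c3∈{5}] r7c3 has the single candidate 5. So r7c3=5.
Step 14. [r6c7∈{9}] r6c7 has the single candidate 9. So r6c7=9.
Step 15. [r5c6∈{3}] r5c6's peers cover all but 3, so r5c6=3.
Step 16. [r6c2∈{5}] r6c2 has the single candidate 5, so r6c2=5.
Step 17. [r6c1∈{8}] only 8 remains possible at r6c1 ⇒ r6c1=8.
Step 18. [r3c5∈{4}] r3c5's peers cover all but 4. So r3c5=4.
Step 19. [r8c4∈{8}] r8c4 has the single candidate 8. So r8c4=8.
Step 20. [r7c4∈{3}] r7c4 is down to just 3. So r7c4=3.
Step 21. [r8c9∈{5}] r8c9 is down to just 5 ⇒ r8c9=5.
Step 22. [r2c8∈{7}] r2c8 has the single candidate 7, so r2c8=7.
Step 23. [r1c6∈{6}] only 6 remains possible at r1c6, so r1c6=6.
Step 24. [r6c8∈{3}] r6c8 has the single candidate 3. So r6c8=3.
Step 25. [r7c7∈{7}] r7c7's peers cover all but 7, so r7c7=7.
Step 26. [r3c4∈{5}] r3c4's peers cover all but 5 ⇒ r3c4=5.
Step 27. [r8c5∈{1}] r8c5's peers cover all but 1 ⇒ r8c5=1.
Step 28. [r5c9∈{1}] nothing but 1 survives at r5c9. So r5c9=1.
Step 29. [r3c6∈{7}] nothing but 7 survives at r3c6 ⇒ r3c6=7.
Step 30. [r2c2∈{6}] r2c2 has the single candidate 6. So r2c2=6.
Step 31. [r8c8∈{6}] r8c8 has the single candidate 6. So r8c8=6.
Step 32. [r1c9∈{8}] nothing but 8 survives at r1c9. So r1c9=8.
Step 33. [r4c2∈{4}] nothing but 4 survives at r4c2, so r4c2=4.
Step 34. [r5c7∈{6}] r5c7 is down to just 6, so r5c7=6.

Answer: 5 7 3 2 9 6 1 4 8 / 4 6 9 1 3 8 5 7 2 / 1 2 8 5 4 7 3 9 6 / 3 4 6 9 5 1 2 8 7 / 2 9 7 4 8 3 6 5 1 / 8 5 1 6 7 2 9 3 4 / 6 8 5 3 2 4 7 1 9 / 7 3 2 8 1 9 4 6 5 / 9 1 4 7 6 5 8 2 3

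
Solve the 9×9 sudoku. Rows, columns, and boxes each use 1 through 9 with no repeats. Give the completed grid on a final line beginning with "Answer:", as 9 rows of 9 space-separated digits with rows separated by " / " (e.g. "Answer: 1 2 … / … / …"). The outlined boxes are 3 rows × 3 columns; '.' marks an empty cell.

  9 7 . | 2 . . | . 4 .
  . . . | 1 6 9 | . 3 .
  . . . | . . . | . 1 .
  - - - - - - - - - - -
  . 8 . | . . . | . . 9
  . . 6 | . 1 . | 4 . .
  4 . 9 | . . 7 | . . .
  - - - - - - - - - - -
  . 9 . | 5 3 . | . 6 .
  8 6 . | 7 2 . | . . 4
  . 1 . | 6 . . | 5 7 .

Step 1. [r4c1∈{1,2,3,5,7}] in col 1, 1 fits only at r4c1, so r4c1=1.
Step 2. [r8c3∈{3,5}] r8c3 is the only open cell in row 8 admitting 5, so r8c3=5.
Step 3. [r3c7∈{2,6,7,8,9}] row 3 places 9 nowhere but r3c7. So r3c7=9.
Step 4. [r4c6∈{2,3,4,5,6}] col 6 places 6 nowhere but r4c6, so r4c6=6.
Step 5. [r5c6∈{2,3,5,8}] col 6 places 2 nowhere but r5c6 ⇒ r5c6=2.
Step 6. [r3c5∈{4,5,7,8}] 7 has one home in col 5: r3c5. So r3c5=7.
Step 7. [r8c7∈{1,3}] r8c7 is the only open cell in row 8 admitting 3 ⇒ r8c7=3.
Step 8. [r3c1∈{2,3,5,6}] 6 has one home in col 1: r3c1, so r3c1=6.
Step 9. [r9c5∈{4,8,9}] r9c5 is the only open cell in row 9 admitting 9 ⇒ r9c5=9.
Step 10. [r1c3∈{1,3,8}] across row 1, 1 lands solely at r1c3 ⇒ r1c3=1.
Step 11. [r1c6∈{3,5,8}] across row 1, 3 lands solely at r1c6. So r1c6=3.
Step 12. [r3c6∈{4,5,8}] in col 6, 5 fits only at r3c6 ⇒ r3c6=5.
Step 13. [r1c9∈{5,6,8}] in row 1, 5 fits only at r1c9 ⇒ r1c9=5.
Step 14. [r6c9∈{1,2,3,6,8}] r6c9 is the only open cell in col 9 admitting 6. So r6c9=6.
Step 15. [r5c9∈{3,7,8}] r5c9 is the only open cell in col 9 admitting 3. So r5c9=3.
Step 16. [r5c2∈{5}] nothing but 5 survives at r5c2 ⇒ r5c2=5.
Step 17. [r7c9∈{1,2,8}] 1 has one home in col 9: r7c9. So r7c9=1.
Step 18. [r3c4∈{4,8}] in box 2, 4 fits only at r3c4. So r3c4=4.
Step 19. [r4c7∈{2,7}] across box 6, 7 lands solely at r4c7, so r4c7=7.
Step 20. [r5c8∈{8}] only 8 remains possible at r5c8, so r5c8=8.
Step 21. [r7c3∈{2,4,7}] across col 3, 7 lands solely at r7c3 ⇒ r7c3=7.
Step 22. [r7c1∈{2}] nothing but 2 survives at r7c1. So r7c1=2.
Step 23. [r7c7∈{8}] nothing but 8 survives at r7c7, so r7c7=8.
Step 24. [r2c7∈{2}] only 2 remains possible at r2c7 ⇒ r2c7=2.
Step 25. [r9c3∈{3,4}] r9c3 is the only open cell in box 7 admitting 4. So r9c3=4.
Step 26. [r4c4∈{3}] r4c4's peers cover all but 3 ⇒ r4c4=3.
Step 27. [r3c3∈{2,3,8}] across col 3, 3 lands solely at r3c3 ⇒ r3c3=3.
Step 28. [r4c3∈{2}] r4c3 is down to just 2. So r4c3=2.
Step 29. [r4c8∈{5}] nothing but 5 survives at r4c8, so r4c8=5.
Step 30. [r1c5∈{8}] r1c5 is down to just 8, so r1c5=8.
Step 31. [r2c3∈{8}] nothing but 8 survives at r2c3. So r2c3=8.
Step 32. [r1c7∈{6}] only 6 remains possible at r1c7 ⇒ r1c7=6.
Step 33. [r4c5∈{4}] r4c5's peers cover all but 4. So r4c5=4.
Step 34. [r9c6∈{8}] only 8 remains possible at r9c6 ⇒ r9c6=8.
Step 35. [r6c8∈{2}] only 2 remains possible at r6c8, so r6c8=2.
Step 36. [r3c2∈{2}] nothing but 2 survives at r3c2, so r3c2=2.
Step 37. [r2c2∈{4}] only 4 remains possible at r2c2, so r2c2=4.
Step 38. [r7c6∈{4}] nothing but 4 survives at r7c6. So r7c6=4.
Step 39. [r5c4∈{9}] only 9 remains possible at r5c4. So r5c4=9.
Step 40. [r9c9∈{2}] only 2 remains possible at r9c9 ⇒ r9c9=2.
Step 41. [r2c9∈{7}] r2c9's peers cover all but 7 ⇒ r2c9=7.
Step 42. [r3c9∈{8}] r3c9's peers cover all but 8 ⇒ r3c9=8.
Step 43. [r8c8∈{9}] r8c8's peers cover all but 9. So r8c8=9.
Step 44. [r9c1∈{3}] r9c1 is down to just 3, so r9c1=3.
Step 45. [r6c7∈{1}] only 1 remains possible at r6c7, so r6c7=1.
Step 46. [r5c1∈{7}] nothing but 7 survives at r5c1. So r5c1=7.
Step 47. [r2c1∈{5}] r2c1 has the single candidate 5. So r2c1=5.
Step 48. [r6c5∈{5}] r6c5 has the single candidate 5, so r6c5=5.
Step 49. [r6c4∈{8}] only 8 remains possible at r6c4, so r6c4=8.
Step 50. [r6c2∈{3}] only 3 remains possible at r6c2, so r6c2=3.
Step 51. [r8c6∈{1}] nothing but 1 survives at r8c6 ⇒ r8c6=1.

Answer: 9 7 1 2 8 3 6 4 5 / 5 4 8 1 6 9 2 3 7 / 6 2 3 4 7 5 9 1 8 / 1 8 2 3 4 6 7 5 9 / 7 5 6 9 1 2 4 8 3 / 4 3 9 8 5 7 1 2 6 / 2 9 7 5 3 4 8 6 1 / 8 6 5 7 2 1 3 9 4 / 3 1 4 6 9 8 5 7 2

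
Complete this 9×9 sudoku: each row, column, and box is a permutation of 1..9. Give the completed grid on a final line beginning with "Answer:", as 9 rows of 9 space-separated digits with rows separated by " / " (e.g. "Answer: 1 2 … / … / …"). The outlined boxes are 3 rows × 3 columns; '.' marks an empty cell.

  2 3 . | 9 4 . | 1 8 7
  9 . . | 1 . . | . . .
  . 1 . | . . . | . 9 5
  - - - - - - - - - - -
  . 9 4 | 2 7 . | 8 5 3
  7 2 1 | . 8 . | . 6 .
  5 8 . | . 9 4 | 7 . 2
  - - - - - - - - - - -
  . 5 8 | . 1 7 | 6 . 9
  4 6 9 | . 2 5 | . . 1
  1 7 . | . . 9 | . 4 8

Step 1. [r1c6∈{6}] r1c6 has the single candidate 6, so r1c6=6.
Step 2. [r8c7∈{3}] nothing but 3 survives at r8c7 ⇒ r8c7=3.
Step 3. [r3c5∈{3}] r3c5 is down to just 3 ⇒ r3c5=3.
Step 4. [r3c7∈{2,4}] across row 3, 4 lands solely at r3c7. So r3c7=4.
Step 5. [r2c7∈{2}] nothing but 2 survives at r2c7, so r2c7=2.
Step 6. [r6c4∈{3,6}] in box 5, 6 fits only at r6c4 ⇒ r6c4=6.
Step 7. [r3c1∈{6,8}] col 1 places 8 nowhere but r3c1, so r3c1=8.
Step 8. [r2c3∈{5,6,7}] r2c3 is the only open cell in row 2 admitting 7 ⇒ r2c3=7.
Step 9. [r9c4∈{3}] r9c4 is down to just 3, so r9c4=3.
Step 10. [r9c7∈{5}] r9c7 has the single candidate 5, so r9c7=5.
Step 11. [r9c3∈{2}] r9c3 is down to just 2 ⇒ r9c3=2.
Step 12. [r9c5∈{6}] r9c5 is down to just 6. So r9c5=6.
Step 13. [r5c9∈{4}] only 4 remains possible at r5c9 ⇒ r5c9=4.
Step 14. [r6c8∈{1}] r6c8 has the single candidate 1 ⇒ r6c8=1.
Step 15. [r5c7∈{9}] only 9 remains possible at r5c7. So r5c7=9.
Step 16. [r5c6∈{3}] r5c6 has the single candidate 3. So r5c6=3.
Step 17. [r2c9∈{6}] only 6 remains possible at r2c9 ⇒ r2c9=6.
Step 18. [r8c4∈{8}] nothing but 8 survives at r8c4. So r8c4=8.
Step 19. [r6c3∈{3}] r6c3 is down to just 3 ⇒ r6c3=3.
Step 20. [r5c4∈{5}] r5c4 has the single candidate 5, so r5c4=5.
Step 21. [r3c6∈{2}] only 2 remains possible at r3c6. So r3c6=2.
Step 22. [r7c8∈{2}] nothing but 2 survives at r7c8 ⇒ r7c8=2.
Step 23. [r4c1∈{6}] r4c1 has the single candidate 6. So r4c1=6.
Step 24. [r7c4∈{4}] r7c4 is down to just 4, so r7c4=4.
Step 25. [r2c8∈{3}] only 3 remains possible at r2c8, so r2c8=3.
Step 26. [r1c3∈{5}] r1c3 has the single candidate 5 ⇒ r1c3=5.
Step 27. [r3c3∈{6}] r3c3 has the single candidate 6 ⇒ r3c3=6.
Step 28. [r2c2∈{4}] nothing but 4 survives at r2c2 ⇒ r2c2=4.
Step 29. [r8c8∈{7}] r8c8 has the single candidate 7, so r8c8=7.
Step 30. [r7c1∈{3}] r7c1's peers cover all but 3. So r7c1=3.
Step 31. [r4c6∈{1}] nothing but 1 survives at r4c6 ⇒ r4c6=1.
Step 32. [r2c5∈{5}] nothing but 5 survives at r2c5, so r2c5=5.
Step 33. [r2c6∈{8}] only 8 remains possible at r2c6. So r2c6=8.
Step 34. [r3c4∈{7}] r3c4 has the single candidate 7. So r3c4=7.

Answer: 2 3 5 9 4 6 1 8 7 / 9 4 7 1 5 8 2 3 6 / 8 1 6 7 3 2 4 9 5 / 6 9 4 2 7 1 8 5 3 / 7 2 1 5 8 3 9 6 4 / 5 8 3 6 9 4 7 1 2 / 3 5 8 4 1 7 6 2 9 / 4 6 9 8 2 5 3 7 1 / 1 7 2 3 6 9 5 4 8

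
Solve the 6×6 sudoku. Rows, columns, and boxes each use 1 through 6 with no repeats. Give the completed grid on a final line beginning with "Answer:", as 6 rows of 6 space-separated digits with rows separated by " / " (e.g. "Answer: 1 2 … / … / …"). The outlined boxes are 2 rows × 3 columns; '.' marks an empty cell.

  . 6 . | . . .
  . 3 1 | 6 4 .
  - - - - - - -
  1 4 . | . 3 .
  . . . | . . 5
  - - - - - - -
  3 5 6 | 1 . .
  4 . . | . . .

Step 1. [r6c3∈{2}] r6c3 has the single candidate 2. So r6c3=2.
Step 2. [r2c6∈{2}] r2c6 is down to just 2. So r2c6=2.
Step 3. [r4c2∈{2}] r4c2 has the single candidate 2. So r4c2=2.
Step 4. [r3c6∈{6}] nothing but 6 survives at r3c6 ⇒ r3c6=6.
Step 5. [r6c6∈{3}] r6c6 has the single candidate 3. So r6c6=3.
Step 6. [r2c1∈{5}] r2c1 is down to just 5. So r2c1=5.
Step 7. [r6c4∈{5}] r6c4 has the single candidate 5, so r6c4=5.
Step 8. [r4c5∈{1}] r4c5 has the single candidate 1. So r4c5=1.
Step 9. [r1c1∈{2}] only 2 remains possible at r1c1 ⇒ r1c1=2.
Step 10. [r5c5∈{2}] nothing but 2 survives at r5c5. So r5c5=2.
Step 11. [r4c3∈{3}] only 3 remains possible at r4c3, so r4c3=3.
Step 12. [r6c2∈{1}] nothing but 1 survives at r6c2 ⇒ r6c2=1.
Step 13. [r3c4∈{2}] nothing but 2 survives at r3c4, so r3c4=2.
Step 14. [r1c4∈{3}] only 3 remains possible at r1c4 ⇒ r1c4=3.
Step 15. [r1c5∈{5}] only 5 remains possible at r1c5. So r1c5=5.
Step 16. [r1c6∈{1}] r1c6 has the single candidate 1, so r1c6=1.
Step 17. [r6c5∈{6}] nothing but 6 survives at r6c5 ⇒ r6c5=6.
Step 18. [r5c6∈{4}] only 4 remains possible at r5c6, so r5c6=4.
Step 19. [r1c3∈{4}] r1c3's peers cover all but 4, so r1c3=4.
Step 20. [r3c3∈{5}] r3c3 has the single candidate 5. So r3c3=5.
Step 21. [r4c4∈{4}] r4c4 has the single candidate 4. So r4c4=4.
Step 22. [r4c1∈{6}] r4c1's peers cover all but 6 ⇒ r4c1=6.

Answer: 2 6 4 3 5 1 / 5 3 1 6 4 2 / 1 4 5 2 3 6 / 6 2 3 4 1 5 / 3 5 6 1 2 4 / 4 1 2 5 6 3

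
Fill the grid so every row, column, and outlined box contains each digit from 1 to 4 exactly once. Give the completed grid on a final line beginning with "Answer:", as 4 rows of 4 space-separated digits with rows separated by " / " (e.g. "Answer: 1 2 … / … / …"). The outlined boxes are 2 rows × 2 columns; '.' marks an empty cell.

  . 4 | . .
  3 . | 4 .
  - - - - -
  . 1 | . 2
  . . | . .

Step 1. [r4c4∈{1,3,4}] col 4 places 4 nowhere but r4c4 ⇒ r4c4=4.
Step 2. [r1c1∈{1,2}] 1 has one home in col 1: r1c1. So r1c1=1.
Step 3. [r4c2∈{2,3}] r4c2 is the only open cell in col 2 admitting 3. So r4c2=3.
Step 4. [r1c3∈{2,3}] 2 has one home in row 1: r1c3 ⇒ r1c3=2.
Step 5. [r3c1∈{4}] r3c1's peers cover all but 4, so r3c1=4.
Step 6. [r3c3∈{3}] r3c3's peers cover all but 3, so r3c3=3.
Step 7. [r4c3∈{1}] nothing but 1 survives at r4c3. So r4c3=1.
Step 8. [r1c4∈{3}] r1c4's peers cover all but 3, so r1c4=3.
Step 9. [r4c1∈{2}] r4c1 has the single candidate 2, so r4c1=2.
Step 10. [r2c4∈{1}] nothing but 1 survives at r2c4 ⇒ r2c4=1.
Step 11. [r2c2∈{2}] nothing but 2 survives at r2c2 ⇒ r2c2=2.

Answer: 1 4 2 3 / 3 2 4 1 / 4 1 3 2 / 2 3 1 4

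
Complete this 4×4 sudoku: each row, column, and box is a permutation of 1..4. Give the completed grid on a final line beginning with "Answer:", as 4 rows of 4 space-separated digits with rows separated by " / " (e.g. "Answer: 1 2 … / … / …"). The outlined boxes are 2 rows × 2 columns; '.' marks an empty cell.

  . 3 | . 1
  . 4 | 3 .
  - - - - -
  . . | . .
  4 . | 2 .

Step 1. [r3c3∈{1,4}] in col 3, 1 fits only at r3c3, so r3c3=1.
Step 2. [r3c1∈{2,3}] across col 1, 3 lands solely at r3c1. So r3c1=3.
Step 3. [r2c1∈{1,2}] row 2 places 1 nowhere but r2c1. So r2c1=1.
Step 4. [r2c4∈{2}] r2c4 is down to just 2 ⇒ r2c4=2.
Step 5. [r4c4∈{3}] only 3 remains possible at r4c4. So r4c4=3.
Step 6. [r1c1∈{2}] only 2 remains possible at r1c1 ⇒ r1c1=2.
Step 7. [r3c4∈{4}] r3c4 has the single candidate 4 ⇒ r3c4=4.
Step 8. [r1c3∈{4}] only 4 remains possible at r1c3, so r1c3=4.
Step 9. [r4c2∈{1}] nothing but 1 survives at r4c2 ⇒ r4c2=1.
Step 10. [r3c2∈{2}] only 2 remains possible at r3c2, so r3c2=2.

Answer: 2 3 4 1 / 1 4 3 2 / 3 2 1 4 / 4 1 2 3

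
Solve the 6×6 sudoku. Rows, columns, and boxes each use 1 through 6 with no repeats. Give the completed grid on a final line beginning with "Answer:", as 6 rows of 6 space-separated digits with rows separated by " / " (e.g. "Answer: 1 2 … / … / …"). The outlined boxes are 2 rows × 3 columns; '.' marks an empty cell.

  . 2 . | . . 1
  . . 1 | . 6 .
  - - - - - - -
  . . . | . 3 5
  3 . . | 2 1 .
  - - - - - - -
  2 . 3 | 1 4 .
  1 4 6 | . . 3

Step 1. [r1c5∈{5}] r1c5's peers cover all but 5 ⇒ r1c5=5.
Step 2. [r1c3∈{4}] r1c3's peers cover all but 4, so r1c3=4.
Step 3. [r3c4∈{4,6}] r3c4 is the only open cell in col 4 admitting 6. So r3c4=6.
Step 4. [r5c2∈{5}] r5c2 has the single candidate 5 ⇒ r5c2=5.
Step 5. [r2c4∈{3,4}] across col 4, 4 lands solely at r2c4, so r2c4=4.
Step 6. [r4c2∈{6}] r4c2 is down to just 6 ⇒ r4c2=6.
Step 7. [r3c3∈{2}] r3c3 is down to just 2. So r3c3=2.
Step 8. [r2c2∈{3}] only 3 remains possible at r2c2. So r2c2=3.
Step 9. [r3c2∈{1}] r3c2 is down to just 1, so r3c2=1.
Step 10. [r6c5∈{2}] r6c5 is down to just 2. So r6c5=2.
Step 11. [r3c1∈{4}] r3c1 is down to just 4, so r3c1=4.
Step 12. [r5c6∈{6}] r5c6 is down to just 6, so r5c6=6.
Step 13. [r1c1∈{6}] only 6 remains possible at r1c1. So r1c1=6.
Step 14. [r1c4∈{3}] only 3 remains possible at r1c4, so r1c4=3.
Step 15. [r4c3∈{5}] r4c3 has the single candidate 5, so r4c3=5.
Step 16. [r2c1∈{5}] r2c1's peers cover all but 5. So r2c1=5.
Step 17. [r6c4∈{5}] nothing but 5 survives at r6c4 ⇒ r6c4=5.
Step 18. [r4c6∈{4}] r4c6's peers cover all but 4, so r4c6=4.
Step 19. [r2c6∈{2}] r2c6 is down to just 2, so r2c6=2.

Answer: 6 2 4 3 5 1 / 5 3 1 4 6 2 / 4 1 2 6 3 5 / 3 6 5 2 1 4 / 2 5 3 1 4 6 / 1 4 6 5 2 3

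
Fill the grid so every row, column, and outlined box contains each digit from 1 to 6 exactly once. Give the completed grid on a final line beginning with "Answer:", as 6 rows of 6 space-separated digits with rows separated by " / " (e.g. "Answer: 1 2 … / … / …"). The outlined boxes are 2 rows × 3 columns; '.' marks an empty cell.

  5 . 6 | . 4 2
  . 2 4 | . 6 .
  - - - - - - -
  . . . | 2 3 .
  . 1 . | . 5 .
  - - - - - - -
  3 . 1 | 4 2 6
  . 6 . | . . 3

Step 1. [r3c2∈{4,5}] across col 2, 4 lands solely at r3c2 ⇒ r3c2=4.
Step 2. [r1c4∈{1,3}] r1c4 is the only open cell in row 1 admitting 1. So r1c4=1.
Step 3. [r6c4∈{5}] r6c4 has the single candidate 5. So r6c4=5.
Step 4. [r6c3∈{2}] nothing but 2 survives at r6c3, so r6c3=2.
Step 5. [r4c1∈{2,6}] across row 4, 2 lands solely at r4c1 ⇒ r4c1=2.
Step 6. [r4c4∈{6}] only 6 remains possible at r4c4. So r4c4=6.
Step 7. [r3c1∈{6}] only 6 remains possible at r3c1 ⇒ r3c1=6.
Step 8. [r2c6∈{5}] nothing but 5 survives at r2c6 ⇒ r2c6=5.
Step 9. [r4c3∈{3}] r4c3 is down to just 3 ⇒ r4c3=3.
Step 10. [r3c6∈{1}] only 1 remains possible at r3c6, so r3c6=1.
Step 11. [r4c6∈{4}] r4c6's peers cover all but 4, so r4c6=4.
Step 12. [r2c4∈{3}] r2c4's peers cover all but 3, so r2c4=3.
Step 13. [r5c2∈{5}] only 5 remains possible at r5c2 ⇒ r5c2=5.
Step 14. [r2c1∈{1}] r2c1 has the single candidate 1 ⇒ r2c1=1.
Step 15. [r3c3∈{5}] nothing but 5 survives at r3c3. So r3c3=5.
Step 16. [r6c1∈{4}] nothing but 4 survives at r6c1. So r6c1=4.
Step 17. [r6c5∈{1}] r6c5 has the single candidate 1, so r6c5=1.
Step 18. [r1c2∈{3}] r1c2 is down to just 3 ⇒ r1c2=3.

Answer: 5 3 6 1 4 2 / 1 2 4 3 6 5 / 6 4 5 2 3 1 / 2 1 3 6 5 4 / 3 5 1 4 2 6 / 4 6 2 5 1 3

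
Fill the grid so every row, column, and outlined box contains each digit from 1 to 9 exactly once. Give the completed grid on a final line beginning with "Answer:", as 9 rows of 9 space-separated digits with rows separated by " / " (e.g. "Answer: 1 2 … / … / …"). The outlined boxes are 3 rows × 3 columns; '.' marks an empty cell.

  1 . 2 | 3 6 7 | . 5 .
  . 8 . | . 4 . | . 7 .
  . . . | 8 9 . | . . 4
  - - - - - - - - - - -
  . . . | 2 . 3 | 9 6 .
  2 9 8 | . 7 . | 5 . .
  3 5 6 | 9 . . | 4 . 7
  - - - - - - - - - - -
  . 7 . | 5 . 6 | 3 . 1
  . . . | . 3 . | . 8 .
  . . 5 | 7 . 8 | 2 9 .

Step 1. [r6c6∈{1}] r6c6 is down to just 1. So r6c6=1.
Step 2. [r9c9∈{6}] r9c9's peers cover all but 6 ⇒ r9c9=6.
Step 3. [r9c1∈{4}] only 4 remains possible at r9c1. So r9c1=4.
Step 4. [r2c9∈{2,3,9}] col 9 places 2 nowhere but r2c9. So r2c9=2.
Step 5. [r7c3∈{9}] r7c3 is down to just 9 ⇒ r7c3=9.
Step 6. [r3c8∈{1,3}] r3c8 is the only open cell in box 3 admitting 3. So r3c8=3.
Step 7. [r3c2∈{6}] nothing but 6 survives at r3c2 ⇒ r3c2=6.
Step 8. [r8c3∈{1}] r8c3 has the single candidate 1, so r8c3=1.
Step 9. [r8c6∈{2,4,9}] across row 8, 9 lands solely at r8c6. So r8c6=9.
Step 10. [r4c9∈{8}] r4c9 is down to just 8, so r4c9=8.
Step 11. [r4c3∈{4,7}] 4 has one home in col 3: r4c3, so r4c3=4.
Step 12. [r2c6∈{5}] only 5 remains possible at r2c6 ⇒ r2c6=5.
Step 13. [r4c1∈{7}] r4c1 has the single candidate 7, so r4c1=7.
Step 14. [r5c4∈{4,6}] in row 5, 6 fits only at r5c4 ⇒ r5c4=6.
Step 15. [r2c7∈{1,6}] row 2 places 6 nowhere but r2c7, so r2c7=6.
Step 16. [r4c5∈{5}] nothing but 5 survives at r4c5. So r4c5=5.
Step 17. [r3c3∈{7}] r3c3 has the single candidate 7. So r3c3=7.
Step 18. [r9c5∈{1}] r9c5 is down to just 1, so r9c5=1.
Step 19. [r2c3∈{3}] r2c3 is down to just 3, so r2c3=3.
Step 20. [r9c2∈{3}] r9c2 is down to just 3. So r9c2=3.
Step 21. [r3c1∈{5}] r3c1 has the single candidate 5, so r3c1=5.
Step 22. [r3c7∈{1}] only 1 remains possible at r3c7, so r3c7=1.
Step 23. [r6c5∈{8}] r6c5's peers cover all but 8, so r6c5=8.
Step 24. [r3c6∈{2}] r3c6's peers cover all but 2. So r3c6=2.
Step 25. [r2c4∈{1}] r2c4's peers cover all but 1. So r2c4=1.
Step 26. [r4c2∈{1}] r4c2 is down to just 1. So r4c2=1.
Step 27. [r7c8∈{4}] nothing but 4 survives at r7c8 ⇒ r7c8=4.
Step 28. [r1c2∈{4}] only 4 remains possible at r1c2 ⇒ r1c2=4.
Step 29. [r8c7∈{7}] r8c7's peers cover all but 7 ⇒ r8c7=7.
Step 30. [r8c1∈{6}] r8c1 has the single candidate 6. So r8c1=6.
Step 31. [r6c8∈{2}] r6c8 has the single candidate 2 ⇒ r6c8=2.
Step 32. [r8c9∈{5}] only 5 remains possible at r8c9 ⇒ r8c9=5.
Step 33. [r1c7∈{8}] nothing but 8 survives at r1c7 ⇒ r1c7=8.
Step 34. [r8c4∈{4}] only 4 remains possible at r8c4, so r8c4=4.
Step 35. [r2c1∈{9}] r2c1 has the single candidate 9 ⇒ r2c1=9.
Step 36. [r5c6∈{4}] only 4 remains possible at r5c6, so r5c6=4.
Step 37. [r8c2∈{2}] nothing but 2 survives at r8c2. So r8c2=2.
Step 38. [r5c9∈{3}] r5c9 is down to just 3. So r5c9=3.
Step 39. [r7c1∈{8}] only 8 remains possible at r7c1 ⇒ r7c1=8.
Step 40. [r1c9∈{9}] only 9 remains possible at r1c9, so r1c9=9.
Step 41. [r7c5∈{2}] r7c5 is down to just 2 ⇒ r7c5=2.
Step 42. [r5c8∈{1}] r5c8 is down to just 1 ⇒ r5c8=1.

Answer: 1 4 2 3 6 7 8 5 9 / 9 8 3 1 4 5 6 7 2 / 5 6 7 8 9 2 1 3 4 / 7 1 4 2 5 3 9 6 8 / 2 9 8 6 7 4 5 1 3 / 3 5 6 9 8 1 4 2 7 / 8 7 9 5 2 6 3 4 1 / 6 2 1 4 3 9 7 8 5 / 4 3 5 7 1 8 2 9 6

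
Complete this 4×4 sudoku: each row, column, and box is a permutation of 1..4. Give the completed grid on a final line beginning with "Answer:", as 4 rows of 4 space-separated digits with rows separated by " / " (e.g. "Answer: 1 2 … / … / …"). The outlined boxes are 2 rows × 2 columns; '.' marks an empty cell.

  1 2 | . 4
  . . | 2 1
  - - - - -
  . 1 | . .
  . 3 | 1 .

Step 1. [r4c1∈{2,4}] in row 4, 4 fits only at r4c1, so r4c1=4.
Step 2. [r3c4∈{2,3}] across col 4, 3 lands solely at r3c4 ⇒ r3c4=3.
Step 3. [r3c1∈{2}] r3c1 has the single candidate 2. So r3c1=2.
Step 4. [r2c2∈{4}] r2c2 has the single candidate 4 ⇒ r2c2=4.
Step 5. [r3c3∈{4}] only 4 remains possible at r3c3 ⇒ r3c3=4.
Step 6. [r1c3∈{3}] nothing but 3 survives at r1c3. So r1c3=3.
Step 7. [r2c1∈{3}] nothing but 3 survives at r2c1 ⇒ r2c1=3.
Step 8. [r4c4∈{2}] only 2 remains possible at r4c4 ⇒ r4c4=2.

Answer: 1 2 3 4 / 3 4 2 1 / 2 1 4 3 / 4 3 1 2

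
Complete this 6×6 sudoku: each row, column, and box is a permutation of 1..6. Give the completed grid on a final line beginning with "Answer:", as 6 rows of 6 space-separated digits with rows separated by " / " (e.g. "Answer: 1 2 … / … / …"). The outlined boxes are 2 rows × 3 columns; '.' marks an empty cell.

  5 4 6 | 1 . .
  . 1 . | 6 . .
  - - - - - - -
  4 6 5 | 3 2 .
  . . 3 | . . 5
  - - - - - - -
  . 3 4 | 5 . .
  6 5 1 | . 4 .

Step 1. [r1c6∈{2,3}] row 1 places 2 nowhere but r1c6 ⇒ r1c6=2.
Step 2. [r2c1∈{2,3}] 3 has one home in col 1: r2c1, so r2c1=3.
Step 3. [r5c6∈{1,6}] in col 6, 6 fits only at r5c6. So r5c6=6.
Step 4. [r4c1∈{1,2}] col 1 places 1 nowhere but r4c1, so r4c1=1.
Step 5. [r4c2∈{2}] r4c2 has the single candidate 2 ⇒ r4c2=2.
Step 6. [r3c6∈{1}] only 1 remains possible at r3c6. So r3c6=1.
Step 7. [r6c6∈{3}] r6c6 has the single candidate 3, so r6c6=3.
Step 8. [r5c1∈{2}] r5c1 has the single candidate 2, so r5c1=2.
Step 9. [r2c6∈{4}] r2c6 has the single candidate 4 ⇒ r2c6=4.
Step 10. [r2c5∈{5}] nothing but 5 survives at r2c5. So r2c5=5.
Step 11. [r6c4∈{2}] r6c4 is down to just 2, so r6c4=2.
Step 12. [r1c5∈{3}] only 3 remains possible at r1c5 ⇒ r1c5=3.
Step 13. [r2c3∈{2}] r2c3's peers cover all but 2 ⇒ r2c3=2.
Step 14. [r4c5∈{6}] only 6 remains possible at r4c5. So r4c5=6.
Step 15. [r5c5∈{1}] r5c5 has the single candidate 1. So r5c5=1.
Step 16. [r4c4∈{4}] r4c4 is down to just 4, so r4c4=4.

Answer: 5 4 6 1 3 2 / 3 1 2 6 5 4 / 4 6 5 3 2 1 / 1 2 3 4 6 5 / 2 3 4 5 1 6 / 6 5 1 2 4 3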